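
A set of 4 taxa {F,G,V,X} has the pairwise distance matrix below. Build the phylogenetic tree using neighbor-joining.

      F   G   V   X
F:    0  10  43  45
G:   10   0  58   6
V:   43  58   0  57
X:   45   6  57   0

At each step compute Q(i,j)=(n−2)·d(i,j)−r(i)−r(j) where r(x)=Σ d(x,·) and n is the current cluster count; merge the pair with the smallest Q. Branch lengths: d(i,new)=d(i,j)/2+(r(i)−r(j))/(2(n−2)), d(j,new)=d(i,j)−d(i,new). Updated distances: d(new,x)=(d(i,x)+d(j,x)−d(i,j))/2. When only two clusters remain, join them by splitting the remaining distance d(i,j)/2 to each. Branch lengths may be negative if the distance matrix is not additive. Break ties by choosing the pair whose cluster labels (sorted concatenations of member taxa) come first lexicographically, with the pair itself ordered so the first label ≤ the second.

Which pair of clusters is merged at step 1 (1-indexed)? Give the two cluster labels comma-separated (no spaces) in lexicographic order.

F,V

1. join F+V (d=43, Q=-170) ⇒ FV; edges |F|=13/2, |V|=73/2
  updated: d(FV,G)=25/2, d(FV,X)=59/2
2. join FV+G (d=25/2, Q=-48) ⇒ FGV; edges |FV|=18, |G|=-11/2
  updated: d(FGV,X)=23/2
3. join FGV+X (d=23/2) ⇒ FGVX; edges |FGV|=23/4, |X|=23/4
final tree: (((F:13/2,V:73/2):18,G:-11/2):23/4,X:23/4)
total length: 67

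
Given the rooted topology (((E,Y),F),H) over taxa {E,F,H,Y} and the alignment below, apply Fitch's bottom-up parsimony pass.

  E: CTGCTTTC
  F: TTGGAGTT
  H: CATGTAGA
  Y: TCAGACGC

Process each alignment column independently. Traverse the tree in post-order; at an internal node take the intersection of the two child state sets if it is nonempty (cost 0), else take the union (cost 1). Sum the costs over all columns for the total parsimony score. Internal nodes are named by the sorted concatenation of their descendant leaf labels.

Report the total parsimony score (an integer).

site 0, node EY: E={C} ∪ Y={T} → {C,T} (+1)
site 0, node EFY: EY={C,T} ∩ F={T} → {T} (+0)
site 0, node EFHY: EFY={T} ∪ H={C} → {C,T} (+1)
site 1, node EY: E={T} ∪ Y={C} → {C,T} (+1)
site 1, node EFY: EY={C,T} ∩ F={T} → {T} (+0)
site 1, node EFHY: EFY={T} ∪ H={A} → {A,T} (+1)
site 2, node EY: E={G} ∪ Y={A} → {A,G} (+1)
site 2, node EFY: EY={A,G} ∩ F={G} → {G} (+0)
site 2, node EFHY: EFY={G} ∪ H={T} → {G,T} (+1)
site 3, node EY: E={C} ∪ Y={G} → {C,G} (+1)
site 3, node EFY: EY={C,G} ∩ F={G} → {G} (+0)
site 3, node EFHY: EFY={G} ∩ H={G} → {G} (+0)
site 4, node EY: E={T} ∪ Y={A} → {A,T} (+1)
site 4, node EFY: EY={A,T} ∩ F={A} → {A} (+0)
site 4, node EFHY: EFY={A} ∪ H={T} → {A,T} (+1)
site 5, node EY: E={T} ∪ Y={C} → {C,T} (+1)
site 5, node EFY: EY={C,T} ∪ F={G} → {C,G,T} (+1)
site 5, node EFHY: EFY={C,G,T} ∪ H={A} → {A,C,G,T} (+1)
site 6, node EY: E={T} ∪ Y={G} → {G,T} (+1)
site 6, node EFY: EY={G,T} ∩ F={T} → {T} (+0)
site 6, node EFHY: EFY={T} ∪ H={G} → {G,T} (+1)
site 7, node EY: E={C} ∩ Y={C} → {C} (+0)
site 7, node EFY: EY={C} ∪ F={T} → {C,T} (+1)
site 7, node EFHY: EFY={C,T} ∪ H={A} → {A,C,T} (+1)
per-site changes: [2, 2, 2, 1, 2, 3, 2, 2]; total = 16

16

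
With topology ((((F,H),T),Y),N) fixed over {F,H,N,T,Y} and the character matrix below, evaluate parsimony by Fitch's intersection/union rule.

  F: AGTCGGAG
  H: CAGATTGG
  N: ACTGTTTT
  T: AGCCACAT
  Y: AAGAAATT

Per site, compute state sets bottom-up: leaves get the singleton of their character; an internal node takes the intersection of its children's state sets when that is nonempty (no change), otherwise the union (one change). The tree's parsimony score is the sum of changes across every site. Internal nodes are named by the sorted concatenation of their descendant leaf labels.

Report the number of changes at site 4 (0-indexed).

site 0, node FH: F={A} ∪ H={C} → {A,C} (+1)
site 0, node FHT: FH={A,C} ∩ T={A} → {A} (+0)
site 0, node FHTY: FHT={A} ∩ Y={A} → {A} (+0)
site 0, node FHNTY: FHTY={A} ∩ N={A} → {A} (+0)
site 1, node FH: F={G} ∪ H={A} → {A,G} (+1)
site 1, node FHT: FH={A,G} ∩ T={G} → {G} (+0)
site 1, node FHTY: FHT={G} ∪ Y={A} → {A,G} (+1)
site 1, node FHNTY: FHTY={A,G} ∪ N={C} → {A,C,G} (+1)
site 2, node FH: F={T} ∪ H={G} → {G,T} (+1)
site 2, node FHT: FH={G,T} ∪ T={C} → {C,G,T} (+1)
site 2, node FHTY: FHT={C,G,T} ∩ Y={G} → {G} (+0)
site 2, node FHNTY: FHTY={G} ∪ N={T} → {G,T} (+1)
site 3, node FH: F={C} ∪ H={A} → {A,C} (+1)
site 3, node FHT: FH={A,C} ∩ T={C} → {C} (+0)
site 3, node FHTY: FHT={C} ∪ Y={A} → {A,C} (+1)
site 3, node FHNTY: FHTY={A,C} ∪ N={G} → {A,C,G} (+1)
site 4, node FH: F={G} ∪ H={T} → {G,T} (+1)
site 4, node FHT: FH={G,T} ∪ T={A} → {A,G,T} (+1)
site 4, node FHTY: FHT={A,G,T} ∩ Y={A} → {A} (+0)
site 4, node FHNTY: FHTY={A} ∪ N={T} → {A,T} (+1)
site 5, node FH: F={G} ∪ H={T} → {G,T} (+1)
site 5, node FHT: FH={G,T} ∪ T={C} → {C,G,T} (+1)
site 5, node FHTY: FHT={C,G,T} ∪ Y={A} → {A,C,G,T} (+1)
site 5, node FHNTY: FHTY={A,C,G,T} ∩ N={T} → {T} (+0)
site 6, node FH: F={A} ∪ H={G} → {A,G} (+1)
site 6, node FHT: FH={A,G} ∩ T={A} → {A} (+0)
site 6, node FHTY: FHT={A} ∪ Y={T} → {A,T} (+1)
site 6, node FHNTY: FHTY={A,T} ∩ N={T} → {T} (+0)
site 7, node FH: F={G} ∩ H={G} → {G} (+0)
site 7, node FHT: FH={G} ∪ T={T} → {G,T} (+1)
site 7, node FHTY: FHT={G,T} ∩ Y={T} → {T} (+0)
site 7, node FHNTY: FHTY={T} ∩ N={T} → {T} (+0)
per-site changes: [1, 3, 3, 3, 3, 3, 2, 1]; total = 19

3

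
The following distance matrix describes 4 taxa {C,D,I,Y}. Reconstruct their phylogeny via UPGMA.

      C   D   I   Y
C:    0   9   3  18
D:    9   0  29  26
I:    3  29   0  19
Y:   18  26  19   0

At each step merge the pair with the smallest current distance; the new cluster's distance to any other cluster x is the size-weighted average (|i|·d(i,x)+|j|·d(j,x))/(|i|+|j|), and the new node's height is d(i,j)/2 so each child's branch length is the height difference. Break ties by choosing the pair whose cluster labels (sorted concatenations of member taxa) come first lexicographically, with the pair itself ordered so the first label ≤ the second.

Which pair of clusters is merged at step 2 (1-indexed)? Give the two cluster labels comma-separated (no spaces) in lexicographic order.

1. join C+I (d=3) ⇒ CI; edges |C|=3/2, |I|=3/2
  updated: d(CI,D)=19, d(CI,Y)=37/2
2. join CI+Y (d=37/2) ⇒ CIY; edges |CI|=31/4, |Y|=37/4
  updated: d(CIY,D)=64/3
3. join CIY+D (d=64/3) ⇒ CDIY; edges |CIY|=17/12, |D|=32/3
final tree: (((C:3/2,I:3/2):31/4,Y:37/4):17/12,D:32/3)
total length: 385/12

CI,Y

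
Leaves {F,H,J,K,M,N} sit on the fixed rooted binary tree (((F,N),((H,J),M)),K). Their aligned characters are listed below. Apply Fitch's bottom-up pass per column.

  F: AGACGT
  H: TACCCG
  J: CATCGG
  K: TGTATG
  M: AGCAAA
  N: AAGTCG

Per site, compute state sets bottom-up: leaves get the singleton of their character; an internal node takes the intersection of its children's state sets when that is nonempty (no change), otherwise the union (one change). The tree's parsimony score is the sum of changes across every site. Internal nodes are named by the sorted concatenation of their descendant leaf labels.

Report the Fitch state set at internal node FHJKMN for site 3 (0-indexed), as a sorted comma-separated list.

A,C

[col 0] FN: children F:{A}, N:{A} ∩→ {A}; cost 0
[col 0] HJ: children H:{T}, J:{C} ∪→ {C,T}; cost 1
[col 0] HJM: children HJ:{C,T}, M:{A} ∪→ {A,C,T}; cost 1
[col 0] FHJMN: children FN:{A}, HJM:{A,C,T} ∩→ {A}; cost 0
[col 0] FHJKMN: children FHJMN:{A}, K:{T} ∪→ {A,T}; cost 1
[col 1] FN: children F:{G}, N:{A} ∪→ {A,G}; cost 1
[col 1] HJ: children H:{A}, J:{A} ∩→ {A}; cost 0
[col 1] HJM: children HJ:{A}, M:{G} ∪→ {A,G}; cost 1
[col 1] FHJMN: children FN:{A,G}, HJM:{A,G} ∩→ {A,G}; cost 0
[col 1] FHJKMN: children FHJMN:{A,G}, K:{G} ∩→ {G}; cost 0
[col 2] FN: children F:{A}, N:{G} ∪→ {A,G}; cost 1
[col 2] HJ: children H:{C}, J:{T} ∪→ {C,T}; cost 1
[col 2] HJM: children HJ:{C,T}, M:{C} ∩→ {C}; cost 0
[col 2] FHJMN: children FN:{A,G}, HJM:{C} ∪→ {A,C,G}; cost 1
[col 2] FHJKMN: children FHJMN:{A,C,G}, K:{T} ∪→ {A,C,G,T}; cost 1
[col 3] FN: children F:{C}, N:{T} ∪→ {C,T}; cost 1
[col 3] HJ: children H:{C}, J:{C} ∩→ {C}; cost 0
[col 3] HJM: children HJ:{C}, M:{A} ∪→ {A,C}; cost 1
[col 3] FHJMN: children FN:{C,T}, HJM:{A,C} ∩→ {C}; cost 0
[col 3] FHJKMN: children FHJMN:{C}, K:{A} ∪→ {A,C}; cost 1
[col 4] FN: children F:{G}, N:{C} ∪→ {C,G}; cost 1
[col 4] HJ: children H:{C}, J:{G} ∪→ {C,G}; cost 1
[col 4] HJM: children HJ:{C,G}, M:{A} ∪→ {A,C,G}; cost 1
[col 4] FHJMN: children FN:{C,G}, HJM:{A,C,G} ∩→ {C,G}; cost 0
[col 4] FHJKMN: children FHJMN:{C,G}, K:{T} ∪→ {C,G,T}; cost 1
[col 5] FN: children F:{T}, N:{G} ∪→ {G,T}; cost 1
[col 5] HJ: children H:{G}, J:{G} ∩→ {G}; cost 0
[col 5] HJM: children HJ:{G}, M:{A} ∪→ {A,G}; cost 1
[col 5] FHJMN: children FN:{G,T}, HJM:{A,G} ∩→ {G}; cost 0
[col 5] FHJKMN: children FHJMN:{G}, K:{G} ∩→ {G}; cost 0
per-site changes: [3, 2, 4, 3, 4, 2]; total = 18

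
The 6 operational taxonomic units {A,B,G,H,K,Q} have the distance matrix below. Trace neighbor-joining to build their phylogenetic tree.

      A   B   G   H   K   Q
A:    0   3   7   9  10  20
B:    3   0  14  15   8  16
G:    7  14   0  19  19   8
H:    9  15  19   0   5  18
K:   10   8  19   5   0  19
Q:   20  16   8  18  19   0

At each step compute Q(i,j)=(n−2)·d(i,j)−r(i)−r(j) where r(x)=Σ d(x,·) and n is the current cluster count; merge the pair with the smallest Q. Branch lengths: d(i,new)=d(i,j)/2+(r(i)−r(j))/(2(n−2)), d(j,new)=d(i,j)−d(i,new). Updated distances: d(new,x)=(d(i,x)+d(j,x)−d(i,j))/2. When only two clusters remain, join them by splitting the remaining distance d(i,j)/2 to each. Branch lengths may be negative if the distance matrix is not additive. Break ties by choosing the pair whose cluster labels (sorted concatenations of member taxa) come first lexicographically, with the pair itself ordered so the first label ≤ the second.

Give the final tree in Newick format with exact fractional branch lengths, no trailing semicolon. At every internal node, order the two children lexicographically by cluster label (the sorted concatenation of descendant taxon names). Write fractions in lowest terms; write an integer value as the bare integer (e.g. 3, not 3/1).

(((A:5/8,B:19/8):3/2,(G:9/4,Q:23/4):29/4):5/2,(H:41/12,K:19/12):5/2)

1. join G+Q (d=8, Q=-116) ⇒ GQ; edges |G|=9/4, |Q|=23/4
  updated: d(A,GQ)=19/2, d(B,GQ)=11, d(GQ,H)=29/2, d(GQ,K)=15
2. join H+K (d=5, Q=-133/2) ⇒ HK; edges |H|=41/12, |K|=19/12
  updated: d(A,HK)=7, d(B,HK)=9, d(GQ,HK)=49/4
3. join A+B (d=3, Q=-73/2) ⇒ AB; edges |A|=5/8, |B|=19/8
  updated: d(AB,GQ)=35/4, d(AB,HK)=13/2
4. join AB+GQ (d=35/4, Q=-55/2) ⇒ ABGQ; edges |AB|=3/2, |GQ|=29/4
  updated: d(ABGQ,HK)=5
5. join ABGQ+HK (d=5) ⇒ ABGHKQ; edges |ABGQ|=5/2, |HK|=5/2
final tree: (((A:5/8,B:19/8):3/2,(G:9/4,Q:23/4):29/4):5/2,(H:41/12,K:19/12):5/2)
total length: 119/4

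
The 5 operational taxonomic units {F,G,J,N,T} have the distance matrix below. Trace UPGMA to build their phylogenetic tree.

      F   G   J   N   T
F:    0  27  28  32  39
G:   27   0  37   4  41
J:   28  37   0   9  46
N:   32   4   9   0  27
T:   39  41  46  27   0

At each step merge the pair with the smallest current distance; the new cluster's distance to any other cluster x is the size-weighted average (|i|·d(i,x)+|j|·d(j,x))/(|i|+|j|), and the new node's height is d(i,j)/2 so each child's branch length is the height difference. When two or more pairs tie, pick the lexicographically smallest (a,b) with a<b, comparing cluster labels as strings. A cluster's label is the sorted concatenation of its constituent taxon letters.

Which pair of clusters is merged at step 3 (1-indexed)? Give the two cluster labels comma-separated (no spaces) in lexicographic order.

F,GJN

1. join G+N (d=4) ⇒ GN; edges |G|=2, |N|=2
  updated: d(F,GN)=59/2, d(GN,J)=23, d(GN,T)=34
2. join GN+J (d=23) ⇒ GJN; edges |GN|=19/2, |J|=23/2
  updated: d(F,GJN)=29, d(GJN,T)=38
3. join F+GJN (d=29) ⇒ FGJN; edges |F|=29/2, |GJN|=3
  updated: d(FGJN,T)=153/4
4. join FGJN+T (d=153/4) ⇒ FGJNT; edges |FGJN|=37/8, |T|=153/8
final tree: ((F:29/2,((G:2,N:2):19/2,J:23/2):3):37/8,T:153/8)
total length: 265/4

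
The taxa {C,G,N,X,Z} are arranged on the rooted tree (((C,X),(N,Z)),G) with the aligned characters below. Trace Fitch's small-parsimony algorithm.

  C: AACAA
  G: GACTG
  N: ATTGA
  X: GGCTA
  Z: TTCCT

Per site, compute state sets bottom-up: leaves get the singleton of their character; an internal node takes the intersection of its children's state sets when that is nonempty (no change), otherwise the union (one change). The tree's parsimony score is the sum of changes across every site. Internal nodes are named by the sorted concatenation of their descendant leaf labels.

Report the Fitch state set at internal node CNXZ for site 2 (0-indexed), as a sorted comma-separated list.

site 0, node CX: C={A} ∪ X={G} → {A,G} (+1)
site 0, node NZ: N={A} ∪ Z={T} → {A,T} (+1)
site 0, node CNXZ: CX={A,G} ∩ NZ={A,T} → {A} (+0)
site 0, node CGNXZ: CNXZ={A} ∪ G={G} → {A,G} (+1)
site 1, node CX: C={A} ∪ X={G} → {A,G} (+1)
site 1, node NZ: N={T} ∩ Z={T} → {T} (+0)
site 1, node CNXZ: CX={A,G} ∪ NZ={T} → {A,G,T} (+1)
site 1, node CGNXZ: CNXZ={A,G,T} ∩ G={A} → {A} (+0)
site 2, node CX: C={C} ∩ X={C} → {C} (+0)
site 2, node NZ: N={T} ∪ Z={C} → {C,T} (+1)
site 2, node CNXZ: CX={C} ∩ NZ={C,T} → {C} (+0)
site 2, node CGNXZ: CNXZ={C} ∩ G={C} → {C} (+0)
site 3, node CX: C={A} ∪ X={T} → {A,T} (+1)
site 3, node NZ: N={G} ∪ Z={C} → {C,G} (+1)
site 3, node CNXZ: CX={A,T} ∪ NZ={C,G} → {A,C,G,T} (+1)
site 3, node CGNXZ: CNXZ={A,C,G,T} ∩ G={T} → {T} (+0)
site 4, node CX: C={A} ∩ X={A} → {A} (+0)
site 4, node NZ: N={A} ∪ Z={T} → {A,T} (+1)
site 4, node CNXZ: CX={A} ∩ NZ={A,T} → {A} (+0)
site 4, node CGNXZ: CNXZ={A} ∪ G={G} → {A,G} (+1)
per-site changes: [3, 2, 1, 3, 2]; total = 11

C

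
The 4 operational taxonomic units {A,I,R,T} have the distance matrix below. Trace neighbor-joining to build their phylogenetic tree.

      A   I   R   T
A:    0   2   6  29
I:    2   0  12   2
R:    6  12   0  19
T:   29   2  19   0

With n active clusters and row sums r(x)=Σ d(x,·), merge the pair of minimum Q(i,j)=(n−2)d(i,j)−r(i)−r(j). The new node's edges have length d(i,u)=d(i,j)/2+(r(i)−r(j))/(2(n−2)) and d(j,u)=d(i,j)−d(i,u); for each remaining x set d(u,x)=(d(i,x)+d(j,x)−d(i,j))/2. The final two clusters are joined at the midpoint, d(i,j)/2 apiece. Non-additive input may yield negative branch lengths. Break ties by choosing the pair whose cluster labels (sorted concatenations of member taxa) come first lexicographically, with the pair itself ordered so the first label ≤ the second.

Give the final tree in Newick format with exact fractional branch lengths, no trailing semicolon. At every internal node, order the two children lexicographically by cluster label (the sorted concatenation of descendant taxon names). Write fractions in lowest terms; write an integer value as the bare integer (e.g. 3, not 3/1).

(((A:3,R:3):23/2,I:-15/2):19/4,T:19/4)

step 1: merge (A,R) at d=6, Q=-62; branch lengths A→3, R→3; new cluster AR
  updated: d(AR,I)=4, d(AR,T)=21
step 2: merge (AR,I) at d=4, Q=-27; branch lengths AR→23/2, I→-15/2; new cluster AIR
  updated: d(AIR,T)=19/2
step 3: merge (AIR,T) at d=19/2; branch lengths AIR→19/4, T→19/4; new cluster AIRT
final tree: (((A:3,R:3):23/2,I:-15/2):19/4,T:19/4)
total length: 39/2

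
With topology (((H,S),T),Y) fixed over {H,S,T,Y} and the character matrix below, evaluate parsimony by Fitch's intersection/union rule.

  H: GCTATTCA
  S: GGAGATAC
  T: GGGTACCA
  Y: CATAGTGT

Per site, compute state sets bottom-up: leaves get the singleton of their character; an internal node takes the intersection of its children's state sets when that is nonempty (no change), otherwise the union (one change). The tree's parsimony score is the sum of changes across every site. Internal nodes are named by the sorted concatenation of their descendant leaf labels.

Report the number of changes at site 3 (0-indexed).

[col 0] HS: children H:{G}, S:{G} ∩→ {G}; cost 0
[col 0] HST: children HS:{G}, T:{G} ∩→ {G}; cost 0
[col 0] HSTY: children HST:{G}, Y:{C} ∪→ {C,G}; cost 1
[col 1] HS: children H:{C}, S:{G} ∪→ {C,G}; cost 1
[col 1] HST: children HS:{C,G}, T:{G} ∩→ {G}; cost 0
[col 1] HSTY: children HST:{G}, Y:{A} ∪→ {A,G}; cost 1
[col 2] HS: children H:{T}, S:{A} ∪→ {A,T}; cost 1
[col 2] HST: children HS:{A,T}, T:{G} ∪→ {A,G,T}; cost 1
[col 2] HSTY: children HST:{A,G,T}, Y:{T} ∩→ {T}; cost 0
[col 3] HS: children H:{A}, S:{G} ∪→ {A,G}; cost 1
[col 3] HST: children HS:{A,G}, T:{T} ∪→ {A,G,T}; cost 1
[col 3] HSTY: children HST:{A,G,T}, Y:{A} ∩→ {A}; cost 0
[col 4] HS: children H:{T}, S:{A} ∪→ {A,T}; cost 1
[col 4] HST: children HS:{A,T}, T:{A} ∩→ {A}; cost 0
[col 4] HSTY: children HST:{A}, Y:{G} ∪→ {A,G}; cost 1
[col 5] HS: children H:{T}, S:{T} ∩→ {T}; cost 0
[col 5] HST: children HS:{T}, T:{C} ∪→ {C,T}; cost 1
[col 5] HSTY: children HST:{C,T}, Y:{T} ∩→ {T}; cost 0
[col 6] HS: children H:{C}, S:{A} ∪→ {A,C}; cost 1
[col 6] HST: children HS:{A,C}, T:{C} ∩→ {C}; cost 0
[col 6] HSTY: children HST:{C}, Y:{G} ∪→ {C,G}; cost 1
[col 7] HS: children H:{A}, S:{C} ∪→ {A,C}; cost 1
[col 7] HST: children HS:{A,C}, T:{A} ∩→ {A}; cost 0
[col 7] HSTY: children HST:{A}, Y:{T} ∪→ {A,T}; cost 1
per-site changes: [1, 2, 2, 2, 2, 1, 2, 2]; total = 14

2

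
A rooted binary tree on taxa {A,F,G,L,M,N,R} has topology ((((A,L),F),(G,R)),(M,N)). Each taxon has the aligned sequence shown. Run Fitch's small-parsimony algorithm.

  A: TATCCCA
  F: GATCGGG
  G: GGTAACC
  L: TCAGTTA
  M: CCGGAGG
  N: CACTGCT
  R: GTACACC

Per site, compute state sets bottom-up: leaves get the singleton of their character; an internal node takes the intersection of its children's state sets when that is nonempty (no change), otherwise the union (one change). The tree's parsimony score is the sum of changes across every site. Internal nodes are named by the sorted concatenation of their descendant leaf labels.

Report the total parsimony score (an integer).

24

[col 0] AL: children A:{T}, L:{T} ∩→ {T}; cost 0
[col 0] AFL: children AL:{T}, F:{G} ∪→ {G,T}; cost 1
[col 0] GR: children G:{G}, R:{G} ∩→ {G}; cost 0
[col 0] AFGLR: children AFL:{G,T}, GR:{G} ∩→ {G}; cost 0
[col 0] MN: children M:{C}, N:{C} ∩→ {C}; cost 0
[col 0] AFGLMNR: children AFGLR:{G}, MN:{C} ∪→ {C,G}; cost 1
[col 1] AL: children A:{A}, L:{C} ∪→ {A,C}; cost 1
[col 1] AFL: children AL:{A,C}, F:{A} ∩→ {A}; cost 0
[col 1] GR: children G:{G}, R:{T} ∪→ {G,T}; cost 1
[col 1] AFGLR: children AFL:{A}, GR:{G,T} ∪→ {A,G,T}; cost 1
[col 1] MN: children M:{C}, N:{A} ∪→ {A,C}; cost 1
[col 1] AFGLMNR: children AFGLR:{A,G,T}, MN:{A,C} ∩→ {A}; cost 0
[col 2] AL: children A:{T}, L:{A} ∪→ {A,T}; cost 1
[col 2] AFL: children AL:{A,T}, F:{T} ∩→ {T}; cost 0
[col 2] GR: children G:{T}, R:{A} ∪→ {A,T}; cost 1
[col 2] AFGLR: children AFL:{T}, GR:{A,T} ∩→ {T}; cost 0
[col 2] MN: children M:{G}, N:{C} ∪→ {C,G}; cost 1
[col 2] AFGLMNR: children AFGLR:{T}, MN:{C,G} ∪→ {C,G,T}; cost 1
[col 3] AL: children A:{C}, L:{G} ∪→ {C,G}; cost 1
[col 3] AFL: children AL:{C,G}, F:{C} ∩→ {C}; cost 0
[col 3] GR: children G:{A}, R:{C} ∪→ {A,C}; cost 1
[col 3] AFGLR: children AFL:{C}, GR:{A,C} ∩→ {C}; cost 0
[col 3] MN: children M:{G}, N:{T} ∪→ {G,T}; cost 1
[col 3] AFGLMNR: children AFGLR:{C}, MN:{G,T} ∪→ {C,G,T}; cost 1
[col 4] AL: children A:{C}, L:{T} ∪→ {C,T}; cost 1
[col 4] AFL: children AL:{C,T}, F:{G} ∪→ {C,G,T}; cost 1
[col 4] GR: children G:{A}, R:{A} ∩→ {A}; cost 0
[col 4] AFGLR: children AFL:{C,G,T}, GR:{A} ∪→ {A,C,G,T}; cost 1
[col 4] MN: children M:{A}, N:{G} ∪→ {A,G}; cost 1
[col 4] AFGLMNR: children AFGLR:{A,C,G,T}, MN:{A,G} ∩→ {A,G}; cost 0
[col 5] AL: children A:{C}, L:{T} ∪→ {C,T}; cost 1
[col 5] AFL: children AL:{C,T}, F:{G} ∪→ {C,G,T}; cost 1
[col 5] GR: children G:{C}, R:{C} ∩→ {C}; cost 0
[col 5] AFGLR: children AFL:{C,G,T}, GR:{C} ∩→ {C}; cost 0
[col 5] MN: children M:{G}, N:{C} ∪→ {C,G}; cost 1
[col 5] AFGLMNR: children AFGLR:{C}, MN:{C,G} ∩→ {C}; cost 0
[col 6] AL: children A:{A}, L:{A} ∩→ {A}; cost 0
[col 6] AFL: children AL:{A}, F:{G} ∪→ {A,G}; cost 1
[col 6] GR: children G:{C}, R:{C} ∩→ {C}; cost 0
[col 6] AFGLR: children AFL:{A,G}, GR:{C} ∪→ {A,C,G}; cost 1
[col 6] MN: children M:{G}, N:{T} ∪→ {G,T}; cost 1
[col 6] AFGLMNR: children AFGLR:{A,C,G}, MN:{G,T} ∩→ {G}; cost 0
per-site changes: [2, 4, 4, 4, 4, 3, 3]; total = 24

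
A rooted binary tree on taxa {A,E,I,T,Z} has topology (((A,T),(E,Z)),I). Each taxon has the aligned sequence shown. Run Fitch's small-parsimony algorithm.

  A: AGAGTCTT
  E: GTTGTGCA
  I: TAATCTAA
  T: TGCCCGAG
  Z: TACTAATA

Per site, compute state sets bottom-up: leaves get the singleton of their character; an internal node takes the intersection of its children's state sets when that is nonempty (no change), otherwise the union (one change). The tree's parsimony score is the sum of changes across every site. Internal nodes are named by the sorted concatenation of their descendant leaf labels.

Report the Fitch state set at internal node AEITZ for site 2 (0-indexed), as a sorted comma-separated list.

A,C

site 0, node AT: A={A} ∪ T={T} → {A,T} (+1)
site 0, node EZ: E={G} ∪ Z={T} → {G,T} (+1)
site 0, node AETZ: AT={A,T} ∩ EZ={G,T} → {T} (+0)
site 0, node AEITZ: AETZ={T} ∩ I={T} → {T} (+0)
site 1, node AT: A={G} ∩ T={G} → {G} (+0)
site 1, node EZ: E={T} ∪ Z={A} → {A,T} (+1)
site 1, node AETZ: AT={G} ∪ EZ={A,T} → {A,G,T} (+1)
site 1, node AEITZ: AETZ={A,G,T} ∩ I={A} → {A} (+0)
site 2, node AT: A={A} ∪ T={C} → {A,C} (+1)
site 2, node EZ: E={T} ∪ Z={C} → {C,T} (+1)
site 2, node AETZ: AT={A,C} ∩ EZ={C,T} → {C} (+0)
site 2, node AEITZ: AETZ={C} ∪ I={A} → {A,C} (+1)
site 3, node AT: A={G} ∪ T={C} → {C,G} (+1)
site 3, node EZ: E={G} ∪ Z={T} → {G,T} (+1)
site 3, node AETZ: AT={C,G} ∩ EZ={G,T} → {G} (+0)
site 3, node AEITZ: AETZ={G} ∪ I={T} → {G,T} (+1)
site 4, node AT: A={T} ∪ T={C} → {C,T} (+1)
site 4, node EZ: E={T} ∪ Z={A} → {A,T} (+1)
site 4, node AETZ: AT={C,T} ∩ EZ={A,T} → {T} (+0)
site 4, node AEITZ: AETZ={T} ∪ I={C} → {C,T} (+1)
site 5, node AT: A={C} ∪ T={G} → {C,G} (+1)
site 5, node EZ: E={G} ∪ Z={A} → {A,G} (+1)
site 5, node AETZ: AT={C,G} ∩ EZ={A,G} → {G} (+0)
site 5, node AEITZ: AETZ={G} ∪ I={T} → {G,T} (+1)
site 6, node AT: A={T} ∪ T={A} → {A,T} (+1)
site 6, node EZ: E={C} ∪ Z={T} → {C,T} (+1)
site 6, node AETZ: AT={A,T} ∩ EZ={C,T} → {T} (+0)
site 6, node AEITZ: AETZ={T} ∪ I={A} → {A,T} (+1)
site 7, node AT: A={T} ∪ T={G} → {G,T} (+1)
site 7, node EZ: E={A} ∩ Z={A} → {A} (+0)
site 7, node AETZ: AT={G,T} ∪ EZ={A} → {A,G,T} (+1)
site 7, node AEITZ: AETZ={A,G,T} ∩ I={A} → {A} (+0)
per-site changes: [2, 2, 3, 3, 3, 3, 3, 2]; total = 21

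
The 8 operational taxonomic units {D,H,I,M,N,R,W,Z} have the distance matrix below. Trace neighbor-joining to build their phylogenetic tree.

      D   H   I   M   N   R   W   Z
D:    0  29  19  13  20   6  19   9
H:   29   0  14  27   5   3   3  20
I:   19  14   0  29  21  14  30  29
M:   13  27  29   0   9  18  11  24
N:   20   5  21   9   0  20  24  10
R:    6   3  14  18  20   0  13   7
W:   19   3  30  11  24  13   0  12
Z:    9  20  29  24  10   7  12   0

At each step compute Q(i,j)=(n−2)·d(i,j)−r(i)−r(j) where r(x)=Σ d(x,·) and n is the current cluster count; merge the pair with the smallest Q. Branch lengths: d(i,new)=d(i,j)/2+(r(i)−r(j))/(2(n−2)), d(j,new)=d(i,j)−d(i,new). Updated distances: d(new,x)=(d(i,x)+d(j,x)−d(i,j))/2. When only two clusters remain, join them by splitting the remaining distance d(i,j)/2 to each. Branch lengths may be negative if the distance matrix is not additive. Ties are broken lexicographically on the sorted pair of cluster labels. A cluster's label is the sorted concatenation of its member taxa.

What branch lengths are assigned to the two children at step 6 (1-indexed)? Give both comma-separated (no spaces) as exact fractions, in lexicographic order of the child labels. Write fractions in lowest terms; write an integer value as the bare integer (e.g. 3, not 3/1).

59/32,165/32

1. join H+W (d=3, Q=-195) ⇒ HW; edges |H|=7/12, |W|=29/12
  updated: d(D,HW)=45/2, d(HW,I)=41/2, d(HW,M)=35/2, d(HW,N)=13, d(HW,R)=13/2, d(HW,Z)=29/2
2. join M+N (d=9, Q=-317/2) ⇒ MN; edges |M|=25/4, |N|=11/4
  updated: d(D,MN)=12, d(HW,MN)=43/4, d(I,MN)=41/2, d(MN,R)=29/2, d(MN,Z)=25/2
3. join D+Z (d=9, Q=-209/2) ⇒ DZ; edges |D|=65/16, |Z|=79/16
  updated: d(DZ,HW)=14, d(DZ,I)=39/2, d(DZ,MN)=31/4, d(DZ,R)=2
4. join DZ+R (d=2, Q=-297/4) ⇒ DRZ; edges |DZ|=49/24, |R|=-1/24
  updated: d(DRZ,HW)=37/4, d(DRZ,I)=63/4, d(DRZ,MN)=81/8
5. join DRZ+I (d=63/4, Q=-483/8) ⇒ DIRZ; edges |DRZ|=79/32, |I|=425/32
  updated: d(DIRZ,HW)=7, d(DIRZ,MN)=119/16
6. join DIRZ+HW (d=7, Q=-403/16) ⇒ DHIRWZ; edges |DIRZ|=59/32, |HW|=165/32
  updated: d(DHIRWZ,MN)=179/32
7. join DHIRWZ+MN (d=179/32) ⇒ DHIMNRWZ; edges |DHIRWZ|=179/64, |MN|=179/64
final tree: (((((D:65/16,Z:79/16):49/24,R:-1/24):79/32,I:425/32):59/32,(H:7/12,W:29/12):165/32):179/64,(M:25/4,N:11/4):179/64)
total length: 1643/32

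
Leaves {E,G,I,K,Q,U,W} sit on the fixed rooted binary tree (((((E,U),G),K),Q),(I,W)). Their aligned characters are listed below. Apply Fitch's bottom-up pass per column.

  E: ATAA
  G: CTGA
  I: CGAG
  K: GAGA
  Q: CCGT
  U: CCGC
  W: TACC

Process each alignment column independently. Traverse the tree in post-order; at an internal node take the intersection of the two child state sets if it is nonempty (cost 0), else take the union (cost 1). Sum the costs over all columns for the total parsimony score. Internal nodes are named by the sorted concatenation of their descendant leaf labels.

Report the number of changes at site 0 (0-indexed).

3

[col 0] EU: children E:{A}, U:{C} ∪→ {A,C}; cost 1
[col 0] EGU: children EU:{A,C}, G:{C} ∩→ {C}; cost 0
[col 0] EGKU: children EGU:{C}, K:{G} ∪→ {C,G}; cost 1
[col 0] EGKQU: children EGKU:{C,G}, Q:{C} ∩→ {C}; cost 0
[col 0] IW: children I:{C}, W:{T} ∪→ {C,T}; cost 1
[col 0] EGIKQUW: children EGKQU:{C}, IW:{C,T} ∩→ {C}; cost 0
[col 1] EU: children E:{T}, U:{C} ∪→ {C,T}; cost 1
[col 1] EGU: children EU:{C,T}, G:{T} ∩→ {T}; cost 0
[col 1] EGKU: children EGU:{T}, K:{A} ∪→ {A,T}; cost 1
[col 1] EGKQU: children EGKU:{A,T}, Q:{C} ∪→ {A,C,T}; cost 1
[col 1] IW: children I:{G}, W:{A} ∪→ {A,G}; cost 1
[col 1] EGIKQUW: children EGKQU:{A,C,T}, IW:{A,G} ∩→ {A}; cost 0
[col 2] EU: children E:{A}, U:{G} ∪→ {A,G}; cost 1
[col 2] EGU: children EU:{A,G}, G:{G} ∩→ {G}; cost 0
[col 2] EGKU: children EGU:{G}, K:{G} ∩→ {G}; cost 0
[col 2] EGKQU: children EGKU:{G}, Q:{G} ∩→ {G}; cost 0
[col 2] IW: children I:{A}, W:{C} ∪→ {A,C}; cost 1
[col 2] EGIKQUW: children EGKQU:{G}, IW:{A,C} ∪→ {A,C,G}; cost 1
[col 3] EU: children E:{A}, U:{C} ∪→ {A,C}; cost 1
[col 3] EGU: children EU:{A,C}, G:{A} ∩→ {A}; cost 0
[col 3] EGKU: children EGU:{A}, K:{A} ∩→ {A}; cost 0
[col 3] EGKQU: children EGKU:{A}, Q:{T} ∪→ {A,T}; cost 1
[col 3] IW: children I:{G}, W:{C} ∪→ {C,G}; cost 1
[col 3] EGIKQUW: children EGKQU:{A,T}, IW:{C,G} ∪→ {A,C,G,T}; cost 1
per-site changes: [3, 4, 3, 4]; total = 14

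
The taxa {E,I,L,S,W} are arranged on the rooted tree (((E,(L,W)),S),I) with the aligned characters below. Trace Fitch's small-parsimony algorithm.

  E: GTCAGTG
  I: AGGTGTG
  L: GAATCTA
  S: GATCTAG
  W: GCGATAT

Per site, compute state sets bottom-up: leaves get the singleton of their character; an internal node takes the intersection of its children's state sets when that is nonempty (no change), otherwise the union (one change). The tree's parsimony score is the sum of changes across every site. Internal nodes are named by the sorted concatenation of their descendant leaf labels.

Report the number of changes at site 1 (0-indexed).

3

site 0, node LW: L={G} ∩ W={G} → {G} (+0)
site 0, node ELW: E={G} ∩ LW={G} → {G} (+0)
site 0, node ELSW: ELW={G} ∩ S={G} → {G} (+0)
site 0, node EILSW: ELSW={G} ∪ I={A} → {A,G} (+1)
site 1, node LW: L={A} ∪ W={C} → {A,C} (+1)
site 1, node ELW: E={T} ∪ LW={A,C} → {A,C,T} (+1)
site 1, node ELSW: ELW={A,C,T} ∩ S={A} → {A} (+0)
site 1, node EILSW: ELSW={A} ∪ I={G} → {A,G} (+1)
site 2, node LW: L={A} ∪ W={G} → {A,G} (+1)
site 2, node ELW: E={C} ∪ LW={A,G} → {A,C,G} (+1)
site 2, node ELSW: ELW={A,C,G} ∪ S={T} → {A,C,G,T} (+1)
site 2, node EILSW: ELSW={A,C,G,T} ∩ I={G} → {G} (+0)
site 3, node LW: L={T} ∪ W={A} → {A,T} (+1)
site 3, node ELW: E={A} ∩ LW={A,T} → {A} (+0)
site 3, node ELSW: ELW={A} ∪ S={C} → {A,C} (+1)
site 3, node EILSW: ELSW={A,C} ∪ I={T} → {A,C,T} (+1)
site 4, node LW: L={C} ∪ W={T} → {C,T} (+1)
site 4, node ELW: E={G} ∪ LW={C,T} → {C,G,T} (+1)
site 4, node ELSW: ELW={C,G,T} ∩ S={T} → {T} (+0)
site 4, node EILSW: ELSW={T} ∪ I={G} → {G,T} (+1)
site 5, node LW: L={T} ∪ W={A} → {A,T} (+1)
site 5, node ELW: E={T} ∩ LW={A,T} → {T} (+0)
site 5, node ELSW: ELW={T} ∪ S={A} → {A,T} (+1)
site 5, node EILSW: ELSW={A,T} ∩ I={T} → {T} (+0)
site 6, node LW: L={A} ∪ W={T} → {A,T} (+1)
site 6, node ELW: E={G} ∪ LW={A,T} → {A,G,T} (+1)
site 6, node ELSW: ELW={A,G,T} ∩ S={G} → {G} (+0)
site 6, node EILSW: ELSW={G} ∩ I={G} → {G} (+0)
per-site changes: [1, 3, 3, 3, 3, 2, 2]; total = 17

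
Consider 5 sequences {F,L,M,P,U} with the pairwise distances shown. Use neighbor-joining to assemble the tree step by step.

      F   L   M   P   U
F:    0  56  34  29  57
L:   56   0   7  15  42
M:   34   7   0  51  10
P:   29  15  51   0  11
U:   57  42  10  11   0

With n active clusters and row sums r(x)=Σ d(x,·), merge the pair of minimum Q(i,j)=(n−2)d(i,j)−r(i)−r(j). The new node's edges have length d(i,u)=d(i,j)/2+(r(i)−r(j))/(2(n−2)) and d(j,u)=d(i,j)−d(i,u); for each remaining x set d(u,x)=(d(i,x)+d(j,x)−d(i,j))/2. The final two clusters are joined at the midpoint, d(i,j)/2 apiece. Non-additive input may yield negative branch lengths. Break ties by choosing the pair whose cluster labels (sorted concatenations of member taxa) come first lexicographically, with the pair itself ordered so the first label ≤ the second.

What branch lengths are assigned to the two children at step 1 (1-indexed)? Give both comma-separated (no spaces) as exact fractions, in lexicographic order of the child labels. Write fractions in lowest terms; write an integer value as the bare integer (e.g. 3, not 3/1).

13/2,1/2

iteration 1: select L,M (d=7, Q=-201); attach at lengths (13/2, 1/2); label the merged cluster LM
  updated: d(F,LM)=83/2, d(LM,P)=59/2, d(LM,U)=45/2
iteration 2: select F,P (d=29, Q=-139); attach at lengths (29, 0); label the merged cluster FP
  updated: d(FP,LM)=21, d(FP,U)=39/2
iteration 3: select FP,LM (d=21, Q=-63); attach at lengths (9, 12); label the merged cluster FLMP
  updated: d(FLMP,U)=21/2
iteration 4: select FLMP,U (d=21/2); attach at lengths (21/4, 21/4); label the merged cluster FLMPU
final tree: (((F:29,P:0):9,(L:13/2,M:1/2):12):21/4,U:21/4)
total length: 135/2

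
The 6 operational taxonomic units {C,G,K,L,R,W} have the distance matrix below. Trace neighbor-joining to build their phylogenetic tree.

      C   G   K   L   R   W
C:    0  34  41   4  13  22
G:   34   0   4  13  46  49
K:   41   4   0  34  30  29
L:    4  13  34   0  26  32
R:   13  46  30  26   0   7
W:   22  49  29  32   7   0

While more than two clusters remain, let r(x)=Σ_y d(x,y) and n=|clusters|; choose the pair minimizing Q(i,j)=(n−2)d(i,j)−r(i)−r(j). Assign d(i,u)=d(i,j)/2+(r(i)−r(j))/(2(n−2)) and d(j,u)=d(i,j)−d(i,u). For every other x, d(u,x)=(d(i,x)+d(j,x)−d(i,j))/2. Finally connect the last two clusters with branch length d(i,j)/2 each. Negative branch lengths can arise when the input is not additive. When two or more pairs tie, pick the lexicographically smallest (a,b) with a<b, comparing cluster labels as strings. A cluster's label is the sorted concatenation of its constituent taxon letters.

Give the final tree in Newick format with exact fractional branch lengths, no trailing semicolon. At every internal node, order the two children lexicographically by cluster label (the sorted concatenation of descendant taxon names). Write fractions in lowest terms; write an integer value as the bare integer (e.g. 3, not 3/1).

step 1: merge (G,K) at d=4, Q=-268; branch lengths G→3, K→1; new cluster GK
  updated: d(C,GK)=71/2, d(GK,L)=43/2, d(GK,R)=36, d(GK,W)=37
step 2: merge (R,W) at d=7, Q=-159; branch lengths R→5/6, W→37/6; new cluster RW
  updated: d(C,RW)=14, d(GK,RW)=33, d(L,RW)=51/2
step 3: merge (C,RW) at d=14, Q=-98; branch lengths C→9/4, RW→47/4; new cluster CRW
  updated: d(CRW,GK)=109/4, d(CRW,L)=31/4
step 4: merge (CRW,GK) at d=109/4, Q=-113/2; branch lengths CRW→27/4, GK→41/2; new cluster CGKRW
  updated: d(CGKRW,L)=1
step 5: merge (CGKRW,L) at d=1; branch lengths CGKRW→1/2, L→1/2; new cluster CGKLRW
final tree: (((C:9/4,(R:5/6,W:37/6):47/4):27/4,(G:3,K:1):41/2):1/2,L:1/2)
total length: 213/4

(((C:9/4,(R:5/6,W:37/6):47/4):27/4,(G:3,K:1):41/2):1/2,L:1/2)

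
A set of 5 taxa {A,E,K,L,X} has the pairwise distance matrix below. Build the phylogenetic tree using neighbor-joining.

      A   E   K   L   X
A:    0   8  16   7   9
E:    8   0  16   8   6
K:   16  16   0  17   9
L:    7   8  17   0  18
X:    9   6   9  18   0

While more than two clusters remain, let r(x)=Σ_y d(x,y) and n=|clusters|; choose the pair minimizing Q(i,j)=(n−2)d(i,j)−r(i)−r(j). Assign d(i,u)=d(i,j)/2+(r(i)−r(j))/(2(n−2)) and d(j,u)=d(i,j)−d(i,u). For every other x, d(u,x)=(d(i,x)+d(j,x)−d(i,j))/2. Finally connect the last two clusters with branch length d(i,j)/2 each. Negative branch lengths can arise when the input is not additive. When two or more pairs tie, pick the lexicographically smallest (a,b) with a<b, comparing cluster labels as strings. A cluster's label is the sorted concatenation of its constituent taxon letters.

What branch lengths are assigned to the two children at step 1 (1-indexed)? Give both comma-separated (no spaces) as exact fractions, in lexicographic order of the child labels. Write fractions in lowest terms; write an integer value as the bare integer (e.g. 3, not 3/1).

43/6,11/6

step 1: merge (K,X) at d=9, Q=-73; branch lengths K→43/6, X→11/6; new cluster KX
  updated: d(A,KX)=8, d(E,KX)=13/2, d(KX,L)=13
step 2: merge (A,L) at d=7, Q=-37; branch lengths A→9/4, L→19/4; new cluster AL
  updated: d(AL,E)=9/2, d(AL,KX)=7
step 3: merge (AL,E) at d=9/2, Q=-18; branch lengths AL→5/2, E→2; new cluster AEL
  updated: d(AEL,KX)=9/2
step 4: merge (AEL,KX) at d=9/2; branch lengths AEL→9/4, KX→9/4; new cluster AEKLX
final tree: (((A:9/4,L:19/4):5/2,E:2):9/4,(K:43/6,X:11/6):9/4)
total length: 25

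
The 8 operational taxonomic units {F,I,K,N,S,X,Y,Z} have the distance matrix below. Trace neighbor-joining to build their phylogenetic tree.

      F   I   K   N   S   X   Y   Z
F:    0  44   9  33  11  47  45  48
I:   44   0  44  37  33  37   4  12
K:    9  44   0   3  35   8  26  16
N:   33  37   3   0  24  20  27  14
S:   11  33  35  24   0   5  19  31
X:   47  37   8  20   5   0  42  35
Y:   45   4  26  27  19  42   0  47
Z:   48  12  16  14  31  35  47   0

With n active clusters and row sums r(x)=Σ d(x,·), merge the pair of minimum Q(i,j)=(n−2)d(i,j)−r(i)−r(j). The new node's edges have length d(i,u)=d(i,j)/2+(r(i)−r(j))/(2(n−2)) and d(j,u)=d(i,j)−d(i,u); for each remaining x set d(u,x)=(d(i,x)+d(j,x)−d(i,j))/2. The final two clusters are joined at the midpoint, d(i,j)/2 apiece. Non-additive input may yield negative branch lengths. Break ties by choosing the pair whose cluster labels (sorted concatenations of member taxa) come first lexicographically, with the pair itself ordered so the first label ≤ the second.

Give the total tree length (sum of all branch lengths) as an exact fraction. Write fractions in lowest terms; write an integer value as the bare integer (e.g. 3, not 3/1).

4913/64

iteration 1: select I,Y (d=4, Q=-397); attach at lengths (25/12, 23/12); label the merged cluster IY
  updated: d(F,IY)=85/2, d(IY,K)=33, d(IY,N)=30, d(IY,S)=24, d(IY,X)=75/2, d(IY,Z)=55/2
iteration 2: select F,S (d=11, Q=-531/2); attach at lengths (231/20, -11/20); label the merged cluster FS
  updated: d(FS,IY)=111/4, d(FS,K)=33/2, d(FS,N)=23, d(FS,X)=41/2, d(FS,Z)=34
iteration 3: select IY,Z (d=55/2, Q=-689/4); attach at lengths (557/32, 323/32); label the merged cluster IYZ
  updated: d(FS,IYZ)=137/8, d(IYZ,K)=43/4, d(IYZ,N)=33/4, d(IYZ,X)=45/2
iteration 4: select IYZ,N (d=33/4, Q=-705/8); attach at lengths (233/48, 163/48); label the merged cluster INYZ
  updated: d(FS,INYZ)=255/16, d(INYZ,K)=11/4, d(INYZ,X)=137/8
iteration 5: select FS,X (d=41/2, Q=-921/16); attach at lengths (773/64, 539/64); label the merged cluster FSX
  updated: d(FSX,INYZ)=201/32, d(FSX,K)=2
iteration 6: select FSX,INYZ (d=201/32, Q=-353/32); attach at lengths (177/64, 225/64); label the merged cluster FINSXYZ
  updated: d(FINSXYZ,K)=-49/64
iteration 7: select FINSXYZ,K (d=-49/64); attach at lengths (-49/128, -49/128); label the merged cluster FIKNSXYZ
final tree: ((((F:231/20,S:-11/20):773/64,X:539/64):177/64,(((I:25/12,Y:23/12):557/32,Z:323/32):233/48,N:163/48):225/64):-49/128,K:-49/128)
total length: 4913/64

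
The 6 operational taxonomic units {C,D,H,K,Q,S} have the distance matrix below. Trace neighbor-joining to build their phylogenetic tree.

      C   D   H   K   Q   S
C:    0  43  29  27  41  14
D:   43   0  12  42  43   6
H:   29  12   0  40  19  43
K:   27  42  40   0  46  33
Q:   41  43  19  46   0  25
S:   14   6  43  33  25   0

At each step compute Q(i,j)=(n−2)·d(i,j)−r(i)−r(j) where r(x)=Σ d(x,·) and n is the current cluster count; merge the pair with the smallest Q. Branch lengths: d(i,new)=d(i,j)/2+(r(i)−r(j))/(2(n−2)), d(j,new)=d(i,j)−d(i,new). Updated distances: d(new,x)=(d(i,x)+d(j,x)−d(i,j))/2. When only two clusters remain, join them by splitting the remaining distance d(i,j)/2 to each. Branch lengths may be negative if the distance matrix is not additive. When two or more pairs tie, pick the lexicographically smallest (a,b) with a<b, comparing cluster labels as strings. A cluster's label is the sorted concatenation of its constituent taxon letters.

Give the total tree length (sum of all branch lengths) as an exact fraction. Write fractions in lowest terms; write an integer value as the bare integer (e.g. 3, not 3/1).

1. join D+S (d=6, Q=-243) ⇒ DS; edges |D|=49/8, |S|=-1/8
  updated: d(C,DS)=51/2, d(DS,H)=49/2, d(DS,K)=69/2, d(DS,Q)=31
2. join H+Q (d=19, Q=-385/2) ⇒ HQ; edges |H|=65/12, |Q|=163/12
  updated: d(C,HQ)=51/2, d(DS,HQ)=73/4, d(HQ,K)=67/2
3. join C+K (d=27, Q=-119) ⇒ CK; edges |C|=37/4, |K|=71/4
  updated: d(CK,DS)=33/2, d(CK,HQ)=16
4. join CK+DS (d=33/2, Q=-203/4) ⇒ CDKS; edges |CK|=57/8, |DS|=75/8
  updated: d(CDKS,HQ)=71/8
5. join CDKS+HQ (d=71/8) ⇒ CDHKQS; edges |CDKS|=71/16, |HQ|=71/16
final tree: (((C:37/4,K:71/4):57/8,(D:49/8,S:-1/8):75/8):71/16,(H:65/12,Q:163/12):71/16)
total length: 619/8

619/8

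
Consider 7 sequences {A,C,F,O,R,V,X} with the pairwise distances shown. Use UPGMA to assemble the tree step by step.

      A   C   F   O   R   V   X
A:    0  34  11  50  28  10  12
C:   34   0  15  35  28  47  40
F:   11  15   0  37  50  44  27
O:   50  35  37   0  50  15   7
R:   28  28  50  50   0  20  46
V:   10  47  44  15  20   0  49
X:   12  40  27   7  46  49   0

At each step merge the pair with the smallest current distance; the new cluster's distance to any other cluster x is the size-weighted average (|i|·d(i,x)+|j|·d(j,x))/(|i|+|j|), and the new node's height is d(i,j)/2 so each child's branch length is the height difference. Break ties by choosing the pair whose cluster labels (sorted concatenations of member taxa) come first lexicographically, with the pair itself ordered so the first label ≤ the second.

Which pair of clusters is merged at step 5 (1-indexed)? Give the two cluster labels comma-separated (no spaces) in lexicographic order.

CF,OX

1. join O+X (d=7) ⇒ OX; edges |O|=7/2, |X|=7/2
  updated: d(A,OX)=31, d(C,OX)=75/2, d(F,OX)=32, d(OX,R)=48, d(OX,V)=32
2. join A+V (d=10) ⇒ AV; edges |A|=5, |V|=5
  updated: d(AV,C)=81/2, d(AV,F)=55/2, d(AV,OX)=63/2, d(AV,R)=24
3. join C+F (d=15) ⇒ CF; edges |C|=15/2, |F|=15/2
  updated: d(AV,CF)=34, d(CF,OX)=139/4, d(CF,R)=39
4. join AV+R (d=24) ⇒ ARV; edges |AV|=7, |R|=12
  updated: d(ARV,CF)=107/3, d(ARV,OX)=37
5. join CF+OX (d=139/4) ⇒ CFOX; edges |CF|=79/8, |OX|=111/8
  updated: d(ARV,CFOX)=109/3
6. join ARV+CFOX (d=109/3) ⇒ ACFORVX; edges |ARV|=37/6, |CFOX|=19/24
final tree: (((A:5,V:5):7,R:12):37/6,((C:15/2,F:15/2):79/8,(O:7/2,X:7/2):111/8):19/24)
total length: 1961/24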